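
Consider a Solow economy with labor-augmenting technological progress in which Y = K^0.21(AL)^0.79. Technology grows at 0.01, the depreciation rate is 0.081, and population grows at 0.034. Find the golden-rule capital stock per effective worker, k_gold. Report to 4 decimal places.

Capital per effective worker breaks even when investment replaces (n + g + δ)·k; here n + g + δ = 0.125.
Maximizing c = f(k) − (n+g+δ)·k gives f'(k) = n+g+δ, i.e. 0.21·k^(0.21−1) = 0.125, so k_gold = (0.21/0.125)^(1/0.79) ≈ 1.9284.

k_gold ≈ 1.9284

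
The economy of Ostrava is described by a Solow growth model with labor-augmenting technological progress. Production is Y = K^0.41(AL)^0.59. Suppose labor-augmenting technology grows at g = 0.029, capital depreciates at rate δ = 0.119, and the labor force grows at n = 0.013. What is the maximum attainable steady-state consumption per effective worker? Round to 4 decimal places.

c_gold ≈ 1.1297

Break-even investment rate: n + g + δ = 0.013 + 0.029 + 0.119 = 0.161.
Setting f'(k) = n+g+δ gives 0.41·k^(0.41−1) = 0.161, hence k_gold = (0.41/0.161)^(1/0.59) ≈ 4.8760.
y_gold = 4.8760^0.41 ≈ 1.9147.
c_gold = y_gold − (n+g+δ)·k_gold = 1.9147 − 0.161·4.8760 ≈ 1.1297.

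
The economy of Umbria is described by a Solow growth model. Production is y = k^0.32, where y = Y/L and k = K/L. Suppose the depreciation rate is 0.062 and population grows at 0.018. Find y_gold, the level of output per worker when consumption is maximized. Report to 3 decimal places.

y_gold ≈ 1.920

The effective depreciation rate is n + δ = 0.018 + 0.062 = 0.08.
Maximizing c = f(k) − (n+δ)·k gives f'(k) = n+δ, i.e. 0.32·k^(0.32−1) = 0.08, so k_gold = (0.32/0.08)^(1/0.68) ≈ 7.6804.
Output: y_gold = k_gold^0.32 = 7.6804^0.32 ≈ 1.9201.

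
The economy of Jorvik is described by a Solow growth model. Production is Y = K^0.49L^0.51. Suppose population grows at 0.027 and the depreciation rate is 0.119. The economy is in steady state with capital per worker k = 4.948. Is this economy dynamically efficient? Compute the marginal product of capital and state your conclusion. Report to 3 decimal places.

Capital per worker breaks even when investment replaces (n + δ)·k; here n + δ = 0.146.
MPK = 0.49·k^(0.49−1) = 0.49·4.948^(-0.51) ≈ 0.2168.
MPK > 0.146, so the economy is dynamically efficient (under-saving).

dynamically efficient; MPK ≈ 0.217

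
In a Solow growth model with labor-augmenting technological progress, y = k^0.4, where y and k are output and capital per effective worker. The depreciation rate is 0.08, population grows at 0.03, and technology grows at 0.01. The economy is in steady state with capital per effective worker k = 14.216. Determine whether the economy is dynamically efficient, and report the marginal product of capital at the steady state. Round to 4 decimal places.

Break-even investment rate: n + g + δ = 0.03 + 0.01 + 0.08 = 0.12.
MPK = 0.4·k^(0.4−1) = 0.4·14.216^(-0.6) ≈ 0.0814.
MPK < 0.12, so the economy is dynamically inefficient (over-saving).

dynamically inefficient; MPK ≈ 0.0814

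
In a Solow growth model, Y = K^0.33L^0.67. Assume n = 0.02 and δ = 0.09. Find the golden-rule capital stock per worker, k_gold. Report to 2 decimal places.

k_gold ≈ 5.15

The effective depreciation rate is n + δ = 0.02 + 0.09 = 0.11.
At the golden rule the marginal product of capital equals n+δ: 0.33·k^(0.33−1) = 0.11. Solving, k_gold = (0.33/0.11)^(1/0.67) ≈ 5.1537.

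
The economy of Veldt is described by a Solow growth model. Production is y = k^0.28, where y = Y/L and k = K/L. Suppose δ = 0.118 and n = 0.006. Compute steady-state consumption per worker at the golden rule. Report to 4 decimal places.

c_gold ≈ 0.9883

Capital per worker breaks even when investment replaces (n + δ)·k; here n + δ = 0.124.
At the golden rule the marginal product of capital equals n+δ: 0.28·k^(0.28−1) = 0.124. Solving, k_gold = (0.28/0.124)^(1/0.72) ≈ 3.0996.
y_gold = 3.0996^0.28 ≈ 1.3727.
c_gold = y_gold − (n+δ)·k_gold = 1.3727 − 0.124·3.0996 ≈ 0.9883.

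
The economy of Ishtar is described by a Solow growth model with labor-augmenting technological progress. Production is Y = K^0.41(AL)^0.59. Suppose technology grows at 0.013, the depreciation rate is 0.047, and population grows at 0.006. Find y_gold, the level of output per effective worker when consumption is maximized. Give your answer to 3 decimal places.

y_gold ≈ 3.558

The effective depreciation rate is n + g + δ = 0.006 + 0.013 + 0.047 = 0.066.
Golden rule sets MPK = n+g+δ: 0.41·k^(0.41−1) = 0.066, so k_gold = (0.41/0.066)^(1/0.59) ≈ 22.1042.
Output: y_gold = k_gold^0.41 = 22.1042^0.41 ≈ 3.5582.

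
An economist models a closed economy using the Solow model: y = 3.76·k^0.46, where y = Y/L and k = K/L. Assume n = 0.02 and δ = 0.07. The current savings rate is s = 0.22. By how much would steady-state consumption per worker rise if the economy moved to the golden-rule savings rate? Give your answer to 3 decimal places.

Δc ≈ 5.777

Break-even investment rate: n + δ = 0.02 + 0.07 = 0.09.
Current steady state (s = 0.22): k* = (0.22·3.76/0.09)^(1/0.54) ≈ 60.8156, y* = 3.76·60.8156^0.46 ≈ 24.8791, c* = (1−0.22)·24.8791 ≈ 19.4057.
At the golden rule the marginal product of capital equals n+δ: 0.46·3.76·k^(0.46−1) = 0.09. Solving, k_gold = (0.46·3.76/0.09)^(1/0.54) ≈ 238.3571.
y_gold = 3.76·238.3571^0.46 ≈ 46.6351, c_gold = y_gold − 0.09·k_gold ≈ 25.1829.
Gain: Δc = 25.1829 − 19.4057 ≈ 5.7772.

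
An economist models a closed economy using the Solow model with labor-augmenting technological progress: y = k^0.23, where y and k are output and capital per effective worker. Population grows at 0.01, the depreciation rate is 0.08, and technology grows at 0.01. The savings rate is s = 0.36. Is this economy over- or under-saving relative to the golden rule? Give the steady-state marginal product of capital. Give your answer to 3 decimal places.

The effective depreciation rate is n + g + δ = 0.01 + 0.01 + 0.08 = 0.1.
Steady-state k*: s·k^0.23 = 0.1·k gives k* = (0.36/0.1)^(1/0.77) ≈ 5.2780.
MPK = 0.23·5.2780^(-0.77) ≈ 0.0639.
MPK < n+g+δ = 0.1, so the economy is dynamically inefficient (over-saving).

over-saving; MPK ≈ 0.064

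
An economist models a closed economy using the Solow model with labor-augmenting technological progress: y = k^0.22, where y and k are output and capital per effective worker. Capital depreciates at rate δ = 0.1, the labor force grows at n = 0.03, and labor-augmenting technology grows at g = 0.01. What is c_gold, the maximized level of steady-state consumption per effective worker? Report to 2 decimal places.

Capital per effective worker breaks even when investment replaces (n + g + δ)·k; here n + g + δ = 0.14.
Setting f'(k) = n+g+δ gives 0.22·k^(0.22−1) = 0.14, hence k_gold = (0.22/0.14)^(1/0.78) ≈ 1.7851.
y_gold = 1.7851^0.22 ≈ 1.1360.
c_gold = y_gold − (n+g+δ)·k_gold = 1.1360 − 0.14·1.7851 ≈ 0.8861.

c_gold ≈ 0.89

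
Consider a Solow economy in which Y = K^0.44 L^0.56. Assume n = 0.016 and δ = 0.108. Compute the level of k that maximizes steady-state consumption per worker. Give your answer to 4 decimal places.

Capital per worker breaks even when investment replaces (n + δ)·k; here n + δ = 0.124.
Maximizing c = f(k) − (n+δ)·k gives f'(k) = n+δ, i.e. 0.44·k^(0.44−1) = 0.124, so k_gold = (0.44/0.124)^(1/0.56) ≈ 9.5984.

k_gold ≈ 9.5984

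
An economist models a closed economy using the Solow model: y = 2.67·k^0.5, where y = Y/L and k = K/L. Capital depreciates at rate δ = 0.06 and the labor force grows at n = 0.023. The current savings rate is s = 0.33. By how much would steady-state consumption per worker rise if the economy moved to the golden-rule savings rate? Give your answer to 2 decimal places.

n + δ = 0.023 + 0.06 = 0.083.
Current steady state (s = 0.33): k* = (0.33·2.67/0.083)^(1/0.5) ≈ 112.6923, y* = 2.67·112.6923^0.5 ≈ 28.3438, c* = (1−0.33)·28.3438 ≈ 18.9904.
Setting f'(k) = n+δ gives 0.5·2.67·k^(0.5−1) = 0.083, hence k_gold = (0.5·2.67/0.083)^(1/0.5) ≈ 258.7059.
y_gold = 2.67·258.7059^0.5 ≈ 42.9452, c_gold = y_gold − 0.083·k_gold ≈ 21.4726.
Gain: Δc = 21.4726 − 18.9904 ≈ 2.4822.

Δc ≈ 2.48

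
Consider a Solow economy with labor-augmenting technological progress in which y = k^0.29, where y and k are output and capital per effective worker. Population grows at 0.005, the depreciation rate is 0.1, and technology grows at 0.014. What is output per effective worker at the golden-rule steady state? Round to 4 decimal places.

y_gold ≈ 1.4388

Break-even investment rate: n + g + δ = 0.005 + 0.014 + 0.1 = 0.119.
Golden rule sets MPK = n+g+δ: 0.29·k^(0.29−1) = 0.119, so k_gold = (0.29/0.119)^(1/0.71) ≈ 3.5064.
Output: y_gold = k_gold^0.29 = 3.5064^0.29 ≈ 1.4388.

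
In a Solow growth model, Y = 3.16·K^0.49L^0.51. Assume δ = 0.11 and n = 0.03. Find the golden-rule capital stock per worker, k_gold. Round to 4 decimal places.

Break-even investment rate: n + δ = 0.03 + 0.11 = 0.14.
Golden rule sets MPK = n+δ: 0.49·3.16·k^(0.49−1) = 0.14, so k_gold = (0.49·3.16/0.14)^(1/0.51) ≈ 111.3214.

k_gold ≈ 111.3214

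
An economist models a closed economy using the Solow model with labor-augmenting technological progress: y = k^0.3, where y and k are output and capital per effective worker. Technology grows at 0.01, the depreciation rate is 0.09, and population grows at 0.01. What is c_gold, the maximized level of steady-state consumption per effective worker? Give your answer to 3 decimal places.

n + g + δ = 0.01 + 0.01 + 0.09 = 0.11.
Setting f'(k) = n+g+δ gives 0.3·k^(0.3−1) = 0.11, hence k_gold = (0.3/0.11)^(1/0.7) ≈ 4.1925.
y_gold = 4.1925^0.3 ≈ 1.5372.
c_gold = y_gold − (n+g+δ)·k_gold = 1.5372 − 0.11·4.1925 ≈ 1.0761.

c_gold ≈ 1.076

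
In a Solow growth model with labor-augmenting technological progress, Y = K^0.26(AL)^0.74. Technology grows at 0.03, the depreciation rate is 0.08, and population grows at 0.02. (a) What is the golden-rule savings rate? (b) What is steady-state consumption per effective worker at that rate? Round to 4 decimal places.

Break-even investment rate: n + g + δ = 0.02 + 0.03 + 0.08 = 0.13.
For Cobb-Douglas, s_gold equals capital's share: s_gold = 0.26.
Golden rule sets MPK = n+g+δ: 0.26·k^(0.26−1) = 0.13, so k_gold = (0.26/0.13)^(1/0.74) ≈ 2.5515.
y_gold = 2.5515^0.26 ≈ 1.2758; c_gold = (1−0.26)·y_gold ≈ 0.9441.

(a) s_gold = 0.2600; (b) c_gold ≈ 0.9441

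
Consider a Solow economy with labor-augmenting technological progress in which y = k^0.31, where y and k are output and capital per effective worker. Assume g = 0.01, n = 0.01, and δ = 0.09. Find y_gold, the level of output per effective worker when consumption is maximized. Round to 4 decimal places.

n + g + δ = 0.01 + 0.01 + 0.09 = 0.11.
Setting f'(k) = n+g+δ gives 0.31·k^(0.31−1) = 0.11, hence k_gold = (0.31/0.11)^(1/0.69) ≈ 4.4888.
Output: y_gold = k_gold^0.31 = 4.4888^0.31 ≈ 1.5928.

y_gold ≈ 1.5928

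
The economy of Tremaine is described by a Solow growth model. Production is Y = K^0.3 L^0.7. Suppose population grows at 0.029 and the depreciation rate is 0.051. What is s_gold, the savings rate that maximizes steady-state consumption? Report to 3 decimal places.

Capital per worker breaks even when investment replaces (n + δ)·k; here n + δ = 0.08.
At the golden rule MPK = n+δ, and in any Cobb-Douglas steady state s = (n+δ)·k/y = MPK·k/y = capital's share 0.3.

s_gold = 0.300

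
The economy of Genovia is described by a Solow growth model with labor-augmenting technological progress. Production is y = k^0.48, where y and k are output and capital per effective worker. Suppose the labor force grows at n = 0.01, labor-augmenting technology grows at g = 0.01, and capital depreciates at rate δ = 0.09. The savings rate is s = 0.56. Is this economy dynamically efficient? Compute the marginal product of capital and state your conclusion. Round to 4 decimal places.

dynamically inefficient; MPK ≈ 0.0943

n + g + δ = 0.01 + 0.01 + 0.09 = 0.11.
Steady-state k*: s·k^0.48 = 0.11·k gives k* = (0.56/0.11)^(1/0.52) ≈ 22.8677.
MPK = 0.48·22.8677^(-0.52) ≈ 0.0943.
MPK < n+g+δ = 0.11, so the economy is dynamically inefficient (over-saving).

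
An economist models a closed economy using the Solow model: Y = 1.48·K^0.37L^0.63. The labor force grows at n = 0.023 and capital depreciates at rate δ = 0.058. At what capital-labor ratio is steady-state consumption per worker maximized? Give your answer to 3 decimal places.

Capital per worker breaks even when investment replaces (n + δ)·k; here n + δ = 0.081.
Setting f'(k) = n+δ gives 0.37·1.48·k^(0.37−1) = 0.081, hence k_gold = (0.37·1.48/0.081)^(1/0.63) ≈ 20.7695.

k_gold ≈ 20.770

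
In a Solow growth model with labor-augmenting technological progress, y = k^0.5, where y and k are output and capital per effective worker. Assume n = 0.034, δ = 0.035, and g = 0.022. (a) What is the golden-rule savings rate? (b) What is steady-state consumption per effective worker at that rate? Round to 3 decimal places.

The effective depreciation rate is n + g + δ = 0.034 + 0.022 + 0.035 = 0.091.
For Cobb-Douglas, s_gold equals capital's share: s_gold = 0.5.
Maximizing c = f(k) − (n+g+δ)·k gives f'(k) = n+g+δ, i.e. 0.5·k^(0.5−1) = 0.091, so k_gold = (0.5/0.091)^(1/0.5) ≈ 30.1896.
y_gold = 30.1896^0.5 ≈ 5.4945; c_gold = (1−0.5)·y_gold ≈ 2.7473.

(a) s_gold = 0.500; (b) c_gold ≈ 2.747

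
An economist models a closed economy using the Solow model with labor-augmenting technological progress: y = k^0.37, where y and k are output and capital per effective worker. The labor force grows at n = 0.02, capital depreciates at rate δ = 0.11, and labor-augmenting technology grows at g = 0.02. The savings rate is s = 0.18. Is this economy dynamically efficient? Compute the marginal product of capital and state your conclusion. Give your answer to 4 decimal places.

n + g + δ = 0.02 + 0.02 + 0.11 = 0.15.
Steady-state k*: s·k^0.37 = 0.15·k gives k* = (0.18/0.15)^(1/0.63) ≈ 1.3356.
MPK = 0.37·1.3356^(-0.63) ≈ 0.3083.
MPK > n+g+δ = 0.15, so the economy is dynamically efficient (under-saving).

dynamically efficient; MPK ≈ 0.3083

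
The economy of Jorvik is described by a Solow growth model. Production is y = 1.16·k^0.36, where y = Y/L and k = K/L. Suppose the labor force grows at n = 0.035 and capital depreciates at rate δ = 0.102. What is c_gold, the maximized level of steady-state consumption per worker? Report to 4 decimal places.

The effective depreciation rate is n + δ = 0.035 + 0.102 = 0.137.
Setting f'(k) = n+δ gives 0.36·1.16·k^(0.36−1) = 0.137, hence k_gold = (0.36·1.16/0.137)^(1/0.64) ≈ 5.7057.
y_gold = 1.16·5.7057^0.36 ≈ 2.1714.
c_gold = y_gold − (n+δ)·k_gold = 2.1714 − 0.137·5.7057 ≈ 1.3897.

c_gold ≈ 1.3897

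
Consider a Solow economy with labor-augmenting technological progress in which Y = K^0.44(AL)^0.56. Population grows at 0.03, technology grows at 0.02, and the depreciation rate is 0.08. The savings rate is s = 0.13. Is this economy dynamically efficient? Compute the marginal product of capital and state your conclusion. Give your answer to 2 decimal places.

dynamically efficient; MPK ≈ 0.44

n + g + δ = 0.03 + 0.02 + 0.08 = 0.13.
Steady-state k*: s·k^0.44 = 0.13·k gives k* = (0.13/0.13)^(1/0.56) ≈ 1.0000.
MPK = 0.44·1.0000^(-0.56) ≈ 0.4400.
MPK > n+g+δ = 0.13, so the economy is dynamically efficient (under-saving).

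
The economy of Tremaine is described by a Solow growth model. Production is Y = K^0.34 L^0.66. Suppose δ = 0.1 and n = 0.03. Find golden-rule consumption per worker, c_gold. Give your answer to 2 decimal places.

c_gold ≈ 1.08

Break-even investment rate: n + δ = 0.03 + 0.1 = 0.13.
At the golden rule the marginal product of capital equals n+δ: 0.34·k^(0.34−1) = 0.13. Solving, k_gold = (0.34/0.13)^(1/0.66) ≈ 4.2917.
y_gold = 4.2917^0.34 ≈ 1.6409.
c_gold = y_gold − (n+δ)·k_gold = 1.6409 − 0.13·4.2917 ≈ 1.0830.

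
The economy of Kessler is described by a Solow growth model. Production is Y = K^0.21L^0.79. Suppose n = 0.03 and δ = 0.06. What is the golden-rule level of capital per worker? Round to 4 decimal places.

k_gold ≈ 2.9228

The effective depreciation rate is n + δ = 0.03 + 0.06 = 0.09.
Golden rule sets MPK = n+δ: 0.21·k^(0.21−1) = 0.09, so k_gold = (0.21/0.09)^(1/0.79) ≈ 2.9228.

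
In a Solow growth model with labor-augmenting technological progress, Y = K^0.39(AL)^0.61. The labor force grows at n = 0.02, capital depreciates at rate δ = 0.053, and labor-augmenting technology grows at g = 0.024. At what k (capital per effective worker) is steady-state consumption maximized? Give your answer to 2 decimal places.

k_gold ≈ 9.79

n + g + δ = 0.02 + 0.024 + 0.053 = 0.097.
At the golden rule the marginal product of capital equals n+g+δ: 0.39·k^(0.39−1) = 0.097. Solving, k_gold = (0.39/0.097)^(1/0.61) ≈ 9.7869.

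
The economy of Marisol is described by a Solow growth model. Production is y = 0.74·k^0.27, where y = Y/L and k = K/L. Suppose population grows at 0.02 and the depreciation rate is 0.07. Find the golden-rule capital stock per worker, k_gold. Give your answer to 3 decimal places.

n + δ = 0.02 + 0.07 = 0.09.
Setting f'(k) = n+δ gives 0.27·0.74·k^(0.27−1) = 0.09, hence k_gold = (0.27·0.74/0.09)^(1/0.73) ≈ 2.9816.

k_gold ≈ 2.982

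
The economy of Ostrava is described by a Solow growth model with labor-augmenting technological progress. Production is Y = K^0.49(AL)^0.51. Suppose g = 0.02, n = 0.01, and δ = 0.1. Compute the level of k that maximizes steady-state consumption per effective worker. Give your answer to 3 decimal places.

k_gold ≈ 13.487

Capital per effective worker breaks even when investment replaces (n + g + δ)·k; here n + g + δ = 0.13.
At the golden rule the marginal product of capital equals n+g+δ: 0.49·k^(0.49−1) = 0.13. Solving, k_gold = (0.49/0.13)^(1/0.51) ≈ 13.4868.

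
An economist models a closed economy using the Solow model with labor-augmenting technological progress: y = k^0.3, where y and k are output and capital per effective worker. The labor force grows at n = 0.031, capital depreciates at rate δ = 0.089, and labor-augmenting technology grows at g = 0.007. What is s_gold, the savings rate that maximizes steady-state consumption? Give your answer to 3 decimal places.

Break-even investment rate: n + g + δ = 0.031 + 0.007 + 0.089 = 0.127.
At the golden rule MPK = n+g+δ, and in any Cobb-Douglas steady state s = (n+g+δ)·k/y = MPK·k/y = capital's share 0.3.

s_gold = 0.300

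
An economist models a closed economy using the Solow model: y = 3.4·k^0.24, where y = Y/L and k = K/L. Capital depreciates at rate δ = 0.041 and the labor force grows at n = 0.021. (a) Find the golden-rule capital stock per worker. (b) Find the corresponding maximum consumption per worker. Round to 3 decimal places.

(a) k_gold ≈ 29.700; (b) c_gold ≈ 5.831

Capital per worker breaks even when investment replaces (n + δ)·k; here n + δ = 0.062.
At the golden rule the marginal product of capital equals n+δ: 0.24·3.4·k^(0.24−1) = 0.062. Solving, k_gold = (0.24·3.4/0.062)^(1/0.76) ≈ 29.7003.
y_gold = 3.4·29.7003^0.24 ≈ 7.6726; c_gold = y_gold − 0.062·k_gold ≈ 5.8312.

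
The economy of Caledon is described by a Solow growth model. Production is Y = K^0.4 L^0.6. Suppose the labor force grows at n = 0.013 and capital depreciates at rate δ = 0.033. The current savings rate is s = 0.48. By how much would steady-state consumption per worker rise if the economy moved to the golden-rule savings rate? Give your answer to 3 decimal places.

Δc ≈ 0.054

n + δ = 0.013 + 0.033 = 0.046.
Current steady state (s = 0.48): k* = (0.48/0.046)^(1/0.6) ≈ 49.8279, y* = 49.8279^0.4 ≈ 4.7752, c* = (1−0.48)·4.7752 ≈ 2.4831.
Setting f'(k) = n+δ gives 0.4·k^(0.4−1) = 0.046, hence k_gold = (0.4/0.046)^(1/0.6) ≈ 36.7708.
y_gold = 36.7708^0.4 ≈ 4.2286, c_gold = y_gold − 0.046·k_gold ≈ 2.5372.
Gain: Δc = 2.5372 − 2.4831 ≈ 0.0541.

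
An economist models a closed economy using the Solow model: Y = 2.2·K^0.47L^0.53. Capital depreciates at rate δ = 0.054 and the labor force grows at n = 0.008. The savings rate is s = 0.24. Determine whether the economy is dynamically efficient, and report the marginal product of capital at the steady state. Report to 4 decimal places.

dynamically efficient; MPK ≈ 0.1214

Capital per worker breaks even when investment replaces (n + δ)·k; here n + δ = 0.062.
Steady-state k*: s·A·k^0.47 = 0.062·k gives k* = (0.24·2.2/0.062)^(1/0.53) ≈ 56.9081.
MPK = 0.47·2.2·56.9081^(-0.53) ≈ 0.1214.
MPK > n+δ = 0.062, so the economy is dynamically efficient (under-saving).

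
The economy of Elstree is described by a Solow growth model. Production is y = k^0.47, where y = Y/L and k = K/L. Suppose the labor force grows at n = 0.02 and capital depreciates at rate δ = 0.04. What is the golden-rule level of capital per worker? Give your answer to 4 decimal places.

k_gold ≈ 48.6062

Capital per worker breaks even when investment replaces (n + δ)·k; here n + δ = 0.06.
Golden rule sets MPK = n+δ: 0.47·k^(0.47−1) = 0.06, so k_gold = (0.47/0.06)^(1/0.53) ≈ 48.6062.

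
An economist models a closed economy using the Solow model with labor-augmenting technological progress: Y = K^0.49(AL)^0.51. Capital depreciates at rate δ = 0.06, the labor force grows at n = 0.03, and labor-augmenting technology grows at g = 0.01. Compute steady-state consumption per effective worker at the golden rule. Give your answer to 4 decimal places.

Break-even investment rate: n + g + δ = 0.03 + 0.01 + 0.06 = 0.1.
Maximizing c = f(k) − (n+g+δ)·k gives f'(k) = n+g+δ, i.e. 0.49·k^(0.49−1) = 0.1, so k_gold = (0.49/0.1)^(1/0.51) ≈ 22.5593.
y_gold = 22.5593^0.49 ≈ 4.6039.
c_gold = y_gold − (n+g+δ)·k_gold = 4.6039 − 0.1·22.5593 ≈ 2.3480.

c_gold ≈ 2.3480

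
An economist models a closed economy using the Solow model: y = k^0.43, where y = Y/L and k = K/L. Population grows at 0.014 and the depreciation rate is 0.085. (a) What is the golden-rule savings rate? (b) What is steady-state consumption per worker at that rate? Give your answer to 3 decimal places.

The effective depreciation rate is n + δ = 0.014 + 0.085 = 0.099.
For Cobb-Douglas, s_gold equals capital's share: s_gold = 0.43.
At the golden rule the marginal product of capital equals n+δ: 0.43·k^(0.43−1) = 0.099. Solving, k_gold = (0.43/0.099)^(1/0.57) ≈ 13.1524.
y_gold = 13.1524^0.43 ≈ 3.0281; c_gold = (1−0.43)·y_gold ≈ 1.7260.

(a) s_gold = 0.430; (b) c_gold ≈ 1.726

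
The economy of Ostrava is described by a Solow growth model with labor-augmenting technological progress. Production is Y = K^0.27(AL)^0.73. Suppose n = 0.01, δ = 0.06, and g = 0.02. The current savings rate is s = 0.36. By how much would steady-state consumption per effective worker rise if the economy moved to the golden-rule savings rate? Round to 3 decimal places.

Break-even investment rate: n + g + δ = 0.01 + 0.02 + 0.06 = 0.09.
Current steady state (s = 0.36): k* = (0.36/0.09)^(1/0.73) ≈ 6.6794, y* = 6.6794^0.27 ≈ 1.6699, c* = (1−0.36)·1.6699 ≈ 1.0687.
Maximizing c = f(k) − (n+g+δ)·k gives f'(k) = n+g+δ, i.e. 0.27·k^(0.27−1) = 0.09, so k_gold = (0.27/0.09)^(1/0.73) ≈ 4.5039.
y_gold = 4.5039^0.27 ≈ 1.5013, c_gold = y_gold − 0.09·k_gold ≈ 1.0960.
Gain: Δc = 1.0960 − 1.0687 ≈ 0.0272.

Δc ≈ 0.027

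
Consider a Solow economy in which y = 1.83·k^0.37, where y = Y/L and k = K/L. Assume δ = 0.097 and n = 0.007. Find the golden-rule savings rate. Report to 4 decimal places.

The effective depreciation rate is n + δ = 0.007 + 0.097 = 0.104.
At the golden rule MPK = n+δ, and in any Cobb-Douglas steady state s = (n+δ)·k/y = MPK·k/y = capital's share 0.37.

s_gold = 0.3700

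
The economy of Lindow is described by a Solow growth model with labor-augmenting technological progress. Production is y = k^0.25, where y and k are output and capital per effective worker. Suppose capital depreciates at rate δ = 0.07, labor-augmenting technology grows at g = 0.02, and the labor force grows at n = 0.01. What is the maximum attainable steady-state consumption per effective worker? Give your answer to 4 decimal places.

Break-even investment rate: n + g + δ = 0.01 + 0.02 + 0.07 = 0.1.
At the golden rule the marginal product of capital equals n+g+δ: 0.25·k^(0.25−1) = 0.1. Solving, k_gold = (0.25/0.1)^(1/0.75) ≈ 3.3930.
y_gold = 3.3930^0.25 ≈ 1.3572.
c_gold = y_gold − (n+g+δ)·k_gold = 1.3572 − 0.1·3.3930 ≈ 1.0179.

c_gold ≈ 1.0179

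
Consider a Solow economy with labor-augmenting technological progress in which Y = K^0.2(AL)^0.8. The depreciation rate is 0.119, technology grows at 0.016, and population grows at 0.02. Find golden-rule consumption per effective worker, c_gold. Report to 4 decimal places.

n + g + δ = 0.02 + 0.016 + 0.119 = 0.155.
Golden rule sets MPK = n+g+δ: 0.2·k^(0.2−1) = 0.155, so k_gold = (0.2/0.155)^(1/0.8) ≈ 1.3752.
y_gold = 1.3752^0.2 ≈ 1.0658.
c_gold = y_gold − (n+g+δ)·k_gold = 1.0658 − 0.155·1.3752 ≈ 0.8526.

c_gold ≈ 0.8526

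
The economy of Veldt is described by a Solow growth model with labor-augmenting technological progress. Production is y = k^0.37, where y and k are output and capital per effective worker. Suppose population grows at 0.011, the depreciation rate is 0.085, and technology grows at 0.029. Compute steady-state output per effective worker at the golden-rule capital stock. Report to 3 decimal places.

n + g + δ = 0.011 + 0.029 + 0.085 = 0.125.
Maximizing c = f(k) − (n+g+δ)·k gives f'(k) = n+g+δ, i.e. 0.37·k^(0.37−1) = 0.125, so k_gold = (0.37/0.125)^(1/0.63) ≈ 5.5986.
Output: y_gold = k_gold^0.37 = 5.5986^0.37 ≈ 1.8914.

y_gold ≈ 1.891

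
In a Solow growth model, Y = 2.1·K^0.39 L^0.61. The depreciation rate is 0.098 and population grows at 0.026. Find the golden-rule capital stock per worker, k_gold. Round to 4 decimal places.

k_gold ≈ 22.0819

n + δ = 0.026 + 0.098 = 0.124.
Golden rule sets MPK = n+δ: 0.39·2.1·k^(0.39−1) = 0.124, so k_gold = (0.39·2.1/0.124)^(1/0.61) ≈ 22.0819.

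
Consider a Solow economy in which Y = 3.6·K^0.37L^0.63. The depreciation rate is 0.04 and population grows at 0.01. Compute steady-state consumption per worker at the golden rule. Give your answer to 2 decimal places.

The effective depreciation rate is n + δ = 0.01 + 0.04 = 0.05.
Maximizing c = f(k) − (n+δ)·k gives f'(k) = n+δ, i.e. 0.37·3.6·k^(0.37−1) = 0.05, so k_gold = (0.37·3.6/0.05)^(1/0.63) ≈ 183.1271.
y_gold = 3.6·183.1271^0.37 ≈ 24.7469.
c_gold = y_gold − (n+δ)·k_gold = 24.7469 − 0.05·183.1271 ≈ 15.5906.

c_gold ≈ 15.59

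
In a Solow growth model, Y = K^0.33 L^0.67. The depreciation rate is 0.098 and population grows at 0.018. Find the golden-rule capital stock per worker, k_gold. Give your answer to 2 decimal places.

k_gold ≈ 4.76

Break-even investment rate: n + δ = 0.018 + 0.098 = 0.116.
Golden rule sets MPK = n+δ: 0.33·k^(0.33−1) = 0.116, so k_gold = (0.33/0.116)^(1/0.67) ≈ 4.7610.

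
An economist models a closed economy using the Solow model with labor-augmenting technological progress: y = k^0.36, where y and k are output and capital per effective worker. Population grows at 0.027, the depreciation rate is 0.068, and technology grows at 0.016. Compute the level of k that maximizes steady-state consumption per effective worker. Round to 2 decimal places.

The effective depreciation rate is n + g + δ = 0.027 + 0.016 + 0.068 = 0.111.
At the golden rule the marginal product of capital equals n+g+δ: 0.36·k^(0.36−1) = 0.111. Solving, k_gold = (0.36/0.111)^(1/0.64) ≈ 6.2865.

k_gold ≈ 6.29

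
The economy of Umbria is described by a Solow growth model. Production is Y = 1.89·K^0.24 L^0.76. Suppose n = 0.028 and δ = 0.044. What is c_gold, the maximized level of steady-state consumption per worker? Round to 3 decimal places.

The effective depreciation rate is n + δ = 0.028 + 0.044 = 0.072.
Setting f'(k) = n+δ gives 0.24·1.89·k^(0.24−1) = 0.072, hence k_gold = (0.24·1.89/0.072)^(1/0.76) ≈ 11.2658.
y_gold = 1.89·11.2658^0.24 ≈ 3.3798.
c_gold = y_gold − (n+δ)·k_gold = 3.3798 − 0.072·11.2658 ≈ 2.5686.

c_gold ≈ 2.569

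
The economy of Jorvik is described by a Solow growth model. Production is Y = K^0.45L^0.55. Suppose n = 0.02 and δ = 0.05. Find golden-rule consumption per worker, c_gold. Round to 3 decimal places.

n + δ = 0.02 + 0.05 = 0.07.
Golden rule sets MPK = n+δ: 0.45·k^(0.45−1) = 0.07, so k_gold = (0.45/0.07)^(1/0.55) ≈ 29.4645.
y_gold = 29.4645^0.45 ≈ 4.5834.
c_gold = y_gold − (n+δ)·k_gold = 4.5834 − 0.07·29.4645 ≈ 2.5209.

c_gold ≈ 2.521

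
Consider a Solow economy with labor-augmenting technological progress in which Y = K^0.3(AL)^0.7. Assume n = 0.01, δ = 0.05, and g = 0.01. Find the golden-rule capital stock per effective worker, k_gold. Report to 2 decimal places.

n + g + δ = 0.01 + 0.01 + 0.05 = 0.07.
At the golden rule the marginal product of capital equals n+g+δ: 0.3·k^(0.3−1) = 0.07. Solving, k_gold = (0.3/0.07)^(1/0.7) ≈ 7.9963.

k_gold ≈ 8.00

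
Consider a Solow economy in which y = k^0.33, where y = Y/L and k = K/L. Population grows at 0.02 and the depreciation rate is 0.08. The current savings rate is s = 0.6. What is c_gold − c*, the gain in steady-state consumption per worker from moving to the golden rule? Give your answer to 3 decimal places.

Δc ≈ 0.240

Capital per worker breaks even when investment replaces (n + δ)·k; here n + δ = 0.1.
Current steady state (s = 0.6): k* = (0.6/0.1)^(1/0.67) ≈ 14.5017, y* = 14.5017^0.33 ≈ 2.4170, c* = (1−0.6)·2.4170 ≈ 0.9668.
Golden rule sets MPK = n+δ: 0.33·k^(0.33−1) = 0.1, so k_gold = (0.33/0.1)^(1/0.67) ≈ 5.9416.
y_gold = 5.9416^0.33 ≈ 1.8005, c_gold = y_gold − 0.1·k_gold ≈ 1.2063.
Gain: Δc = 1.2063 − 0.9668 ≈ 0.2395.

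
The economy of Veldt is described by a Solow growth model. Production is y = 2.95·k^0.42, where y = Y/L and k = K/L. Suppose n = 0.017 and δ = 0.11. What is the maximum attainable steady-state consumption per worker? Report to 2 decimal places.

c_gold ≈ 8.90

n + δ = 0.017 + 0.11 = 0.127.
Golden rule sets MPK = n+δ: 0.42·2.95·k^(0.42−1) = 0.127, so k_gold = (0.42·2.95/0.127)^(1/0.58) ≈ 50.7731.
y_gold = 2.95·50.7731^0.42 ≈ 15.3528.
c_gold = y_gold − (n+δ)·k_gold = 15.3528 − 0.127·50.7731 ≈ 8.9046.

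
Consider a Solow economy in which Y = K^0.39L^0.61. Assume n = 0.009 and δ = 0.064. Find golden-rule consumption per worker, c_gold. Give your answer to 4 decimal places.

c_gold ≈ 1.7808

Capital per worker breaks even when investment replaces (n + δ)·k; here n + δ = 0.073.
Golden rule sets MPK = n+δ: 0.39·k^(0.39−1) = 0.073, so k_gold = (0.39/0.073)^(1/0.61) ≈ 15.5962.
y_gold = 15.5962^0.39 ≈ 2.9193.
c_gold = y_gold − (n+δ)·k_gold = 2.9193 − 0.073·15.5962 ≈ 1.7808.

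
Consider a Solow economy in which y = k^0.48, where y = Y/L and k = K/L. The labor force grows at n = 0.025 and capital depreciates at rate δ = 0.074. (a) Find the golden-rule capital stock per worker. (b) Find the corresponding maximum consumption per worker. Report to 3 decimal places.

n + δ = 0.025 + 0.074 = 0.099.
Setting f'(k) = n+δ gives 0.48·k^(0.48−1) = 0.099, hence k_gold = (0.48/0.099)^(1/0.52) ≈ 20.8196.
y_gold = 20.8196^0.48 ≈ 4.2941; c_gold = y_gold − 0.099·k_gold ≈ 2.2329.

(a) k_gold ≈ 20.820; (b) c_gold ≈ 2.233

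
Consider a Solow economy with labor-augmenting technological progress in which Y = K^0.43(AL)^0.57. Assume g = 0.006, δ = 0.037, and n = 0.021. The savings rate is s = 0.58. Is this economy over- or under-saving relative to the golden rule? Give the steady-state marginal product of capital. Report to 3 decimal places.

Capital per effective worker breaks even when investment replaces (n + g + δ)·k; here n + g + δ = 0.064.
Steady-state k*: s·k^0.43 = 0.064·k gives k* = (0.58/0.064)^(1/0.57) ≈ 47.7950.
MPK = 0.43·47.7950^(-0.57) ≈ 0.0474.
MPK < n+g+δ = 0.064, so the economy is dynamically inefficient (over-saving).

over-saving; MPK ≈ 0.047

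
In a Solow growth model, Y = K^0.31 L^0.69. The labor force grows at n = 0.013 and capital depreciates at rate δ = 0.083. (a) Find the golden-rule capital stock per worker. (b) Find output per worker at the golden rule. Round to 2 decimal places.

(a) k_gold ≈ 5.47; (b) y_gold ≈ 1.69

The effective depreciation rate is n + δ = 0.013 + 0.083 = 0.096.
Maximizing c = f(k) − (n+δ)·k gives f'(k) = n+δ, i.e. 0.31·k^(0.31−1) = 0.096, so k_gold = (0.31/0.096)^(1/0.69) ≈ 5.4678.
y_gold = 5.4678^0.31 ≈ 1.6933.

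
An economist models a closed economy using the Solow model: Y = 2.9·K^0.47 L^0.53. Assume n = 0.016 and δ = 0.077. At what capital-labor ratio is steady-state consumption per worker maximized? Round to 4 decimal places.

k_gold ≈ 158.4982

n + δ = 0.016 + 0.077 = 0.093.
Golden rule sets MPK = n+δ: 0.47·2.9·k^(0.47−1) = 0.093, so k_gold = (0.47·2.9/0.093)^(1/0.53) ≈ 158.4982.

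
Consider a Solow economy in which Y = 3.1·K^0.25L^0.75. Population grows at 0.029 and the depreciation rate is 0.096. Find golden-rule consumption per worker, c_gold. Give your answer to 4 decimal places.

The effective depreciation rate is n + δ = 0.029 + 0.096 = 0.125.
Setting f'(k) = n+δ gives 0.25·3.1·k^(0.25−1) = 0.125, hence k_gold = (0.25·3.1/0.125)^(1/0.75) ≈ 11.3900.
y_gold = 3.1·11.3900^0.25 ≈ 5.6950.
c_gold = y_gold − (n+δ)·k_gold = 5.6950 − 0.125·11.3900 ≈ 4.2712.

c_gold ≈ 4.2712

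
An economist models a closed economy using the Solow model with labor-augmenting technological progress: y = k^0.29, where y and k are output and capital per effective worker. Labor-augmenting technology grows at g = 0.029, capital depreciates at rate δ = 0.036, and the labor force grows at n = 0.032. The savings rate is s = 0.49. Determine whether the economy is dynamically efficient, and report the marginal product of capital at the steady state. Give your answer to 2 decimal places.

Capital per effective worker breaks even when investment replaces (n + g + δ)·k; here n + g + δ = 0.097.
Steady-state k*: s·k^0.29 = 0.097·k gives k* = (0.49/0.097)^(1/0.71) ≈ 9.7890.
MPK = 0.29·9.7890^(-0.71) ≈ 0.0574.
MPK < n+g+δ = 0.097, so the economy is dynamically inefficient (over-saving).

dynamically inefficient; MPK ≈ 0.06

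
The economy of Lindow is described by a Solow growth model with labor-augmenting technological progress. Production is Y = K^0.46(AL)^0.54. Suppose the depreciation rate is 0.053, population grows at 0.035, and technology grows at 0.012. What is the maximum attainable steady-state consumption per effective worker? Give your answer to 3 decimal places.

Capital per effective worker breaks even when investment replaces (n + g + δ)·k; here n + g + δ = 0.1.
Maximizing c = f(k) − (n+g+δ)·k gives f'(k) = n+g+δ, i.e. 0.46·k^(0.46−1) = 0.1, so k_gold = (0.46/0.1)^(1/0.54) ≈ 16.8783.
y_gold = 16.8783^0.46 ≈ 3.6692.
c_gold = y_gold − (n+g+δ)·k_gold = 3.6692 − 0.1·16.8783 ≈ 1.9814.

c_gold ≈ 1.981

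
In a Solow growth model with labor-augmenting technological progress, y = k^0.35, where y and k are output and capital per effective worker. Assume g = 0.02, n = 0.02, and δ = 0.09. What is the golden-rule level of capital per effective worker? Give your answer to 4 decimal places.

k_gold ≈ 4.5891

Break-even investment rate: n + g + δ = 0.02 + 0.02 + 0.09 = 0.13.
At the golden rule the marginal product of capital equals n+g+δ: 0.35·k^(0.35−1) = 0.13. Solving, k_gold = (0.35/0.13)^(1/0.65) ≈ 4.5891.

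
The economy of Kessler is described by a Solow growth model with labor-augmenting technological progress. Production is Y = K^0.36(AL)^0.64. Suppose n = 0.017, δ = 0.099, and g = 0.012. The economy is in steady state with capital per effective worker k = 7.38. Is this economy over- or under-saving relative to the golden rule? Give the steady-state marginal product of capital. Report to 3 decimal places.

The effective depreciation rate is n + g + δ = 0.017 + 0.012 + 0.099 = 0.128.
MPK = 0.36·k^(0.36−1) = 0.36·7.38^(-0.64) ≈ 0.1002.
MPK < 0.128, so the economy is dynamically inefficient (over-saving).

over-saving; MPK ≈ 0.100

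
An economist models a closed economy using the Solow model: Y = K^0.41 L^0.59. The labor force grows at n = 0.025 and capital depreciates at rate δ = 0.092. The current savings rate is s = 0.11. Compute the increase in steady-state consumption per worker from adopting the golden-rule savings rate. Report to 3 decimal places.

Break-even investment rate: n + δ = 0.025 + 0.092 = 0.117.
Current steady state (s = 0.11): k* = (0.11/0.117)^(1/0.59) ≈ 0.9007, y* = 0.9007^0.41 ≈ 0.9580, c* = (1−0.11)·0.9580 ≈ 0.8527.
At the golden rule the marginal product of capital equals n+δ: 0.41·k^(0.41−1) = 0.117. Solving, k_gold = (0.41/0.117)^(1/0.59) ≈ 8.3762.
y_gold = 8.3762^0.41 ≈ 2.3903, c_gold = y_gold − 0.117·k_gold ≈ 1.4103.
Gain: Δc = 1.4103 − 0.8527 ≈ 0.5576.

Δc ≈ 0.558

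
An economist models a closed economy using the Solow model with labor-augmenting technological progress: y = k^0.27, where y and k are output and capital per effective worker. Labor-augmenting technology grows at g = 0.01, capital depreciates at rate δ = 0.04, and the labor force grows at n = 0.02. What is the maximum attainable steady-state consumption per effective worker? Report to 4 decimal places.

c_gold ≈ 1.2027

Capital per effective worker breaks even when investment replaces (n + g + δ)·k; here n + g + δ = 0.07.
Maximizing c = f(k) − (n+g+δ)·k gives f'(k) = n+g+δ, i.e. 0.27·k^(0.27−1) = 0.07, so k_gold = (0.27/0.07)^(1/0.73) ≈ 6.3548.
y_gold = 6.3548^0.27 ≈ 1.6475.
c_gold = y_gold − (n+g+δ)·k_gold = 1.6475 − 0.07·6.3548 ≈ 1.2027.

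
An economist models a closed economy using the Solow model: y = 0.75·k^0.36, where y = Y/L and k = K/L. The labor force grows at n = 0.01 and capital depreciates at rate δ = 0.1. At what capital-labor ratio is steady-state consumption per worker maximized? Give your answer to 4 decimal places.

n + δ = 0.01 + 0.1 = 0.11.
Maximizing c = f(k) − (n+δ)·k gives f'(k) = n+δ, i.e. 0.36·0.75·k^(0.36−1) = 0.11, so k_gold = (0.36·0.75/0.11)^(1/0.64) ≈ 4.0675.

k_gold ≈ 4.0675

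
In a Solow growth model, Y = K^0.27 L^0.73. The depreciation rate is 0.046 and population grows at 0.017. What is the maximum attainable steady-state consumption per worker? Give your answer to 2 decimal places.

The effective depreciation rate is n + δ = 0.017 + 0.046 = 0.063.
Golden rule sets MPK = n+δ: 0.27·k^(0.27−1) = 0.063, so k_gold = (0.27/0.063)^(1/0.73) ≈ 7.3415.
y_gold = 7.3415^0.27 ≈ 1.7130.
c_gold = y_gold − (n+δ)·k_gold = 1.7130 − 0.063·7.3415 ≈ 1.2505.

c_gold ≈ 1.25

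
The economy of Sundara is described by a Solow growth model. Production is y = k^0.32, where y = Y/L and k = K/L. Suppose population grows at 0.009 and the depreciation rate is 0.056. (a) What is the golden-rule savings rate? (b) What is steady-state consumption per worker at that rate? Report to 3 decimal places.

(a) s_gold = 0.320; (b) c_gold ≈ 1.440

The effective depreciation rate is n + δ = 0.009 + 0.056 = 0.065.
For Cobb-Douglas, s_gold equals capital's share: s_gold = 0.32.
Setting f'(k) = n+δ gives 0.32·k^(0.32−1) = 0.065, hence k_gold = (0.32/0.065)^(1/0.68) ≈ 10.4231.
y_gold = 10.4231^0.32 ≈ 2.1172; c_gold = (1−0.32)·y_gold ≈ 1.4397.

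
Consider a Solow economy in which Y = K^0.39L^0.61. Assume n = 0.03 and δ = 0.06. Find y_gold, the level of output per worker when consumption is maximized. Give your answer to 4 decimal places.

n + δ = 0.03 + 0.06 = 0.09.
Golden rule sets MPK = n+δ: 0.39·k^(0.39−1) = 0.09, so k_gold = (0.39/0.09)^(1/0.61) ≈ 11.0655.
Output: y_gold = k_gold^0.39 = 11.0655^0.39 ≈ 2.5536.

y_gold ≈ 2.5536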